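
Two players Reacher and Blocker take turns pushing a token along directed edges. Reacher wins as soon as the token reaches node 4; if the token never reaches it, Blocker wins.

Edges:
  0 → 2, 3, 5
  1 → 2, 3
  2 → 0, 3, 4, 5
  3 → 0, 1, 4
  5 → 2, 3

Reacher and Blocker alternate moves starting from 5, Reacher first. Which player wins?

Blocker

Track states (vertex, player-to-move).
A0 = {(4,Reacher), (4,Blocker)}
A1: add {(2,Reacher), (3,Reacher)}.
A2: add {(1,Blocker), (5,Blocker)}.
A3: add {(0,Reacher)}.
A4 = A3; e.g. (0,Blocker) stays out. (5,Reacher) never enters ⇒ Blocker avoids the target.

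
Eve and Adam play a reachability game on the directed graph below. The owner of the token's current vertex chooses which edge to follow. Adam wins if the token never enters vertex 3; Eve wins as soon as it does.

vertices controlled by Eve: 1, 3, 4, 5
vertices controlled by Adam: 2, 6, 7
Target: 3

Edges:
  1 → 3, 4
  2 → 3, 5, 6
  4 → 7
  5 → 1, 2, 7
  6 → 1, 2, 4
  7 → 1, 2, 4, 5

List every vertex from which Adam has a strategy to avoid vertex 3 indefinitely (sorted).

2, 4, 6, 7

A0 = {3}
A1: add {1} — 1 (Eve) has 1→3.
A2: add {5} — 5 (Eve) has 5→1.
A3 = A2; e.g. 2 (Adam) can still go to 6. Fixed point.
Eve's attractor = {1, 3, 5}; Adam avoids the target exactly from the complement.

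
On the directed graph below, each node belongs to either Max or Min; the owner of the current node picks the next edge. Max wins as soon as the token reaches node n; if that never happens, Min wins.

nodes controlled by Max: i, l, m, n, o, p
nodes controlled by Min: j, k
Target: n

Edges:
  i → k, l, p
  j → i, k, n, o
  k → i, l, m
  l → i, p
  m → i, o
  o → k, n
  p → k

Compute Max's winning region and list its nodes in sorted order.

A0 = {n}
A1: add {o} — o (Max) has o→n.
A2: add {m} — m (Max) has m→o.
A3 = A2; e.g. i (Max) has no edge into A2. Fixed point.
Max's winning region = {m, n, o}.

m, n, o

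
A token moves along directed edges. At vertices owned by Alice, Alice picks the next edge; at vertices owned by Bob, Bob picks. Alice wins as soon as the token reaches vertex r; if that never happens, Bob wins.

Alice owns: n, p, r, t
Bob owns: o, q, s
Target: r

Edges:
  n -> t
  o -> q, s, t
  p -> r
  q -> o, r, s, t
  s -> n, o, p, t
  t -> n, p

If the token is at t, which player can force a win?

Alice

A0 = {r}
A1: add {p} — p (Alice) has p→r.
A2: add {t} — t (Alice) has t→p.
t ∈ A2, so Alice can force the target.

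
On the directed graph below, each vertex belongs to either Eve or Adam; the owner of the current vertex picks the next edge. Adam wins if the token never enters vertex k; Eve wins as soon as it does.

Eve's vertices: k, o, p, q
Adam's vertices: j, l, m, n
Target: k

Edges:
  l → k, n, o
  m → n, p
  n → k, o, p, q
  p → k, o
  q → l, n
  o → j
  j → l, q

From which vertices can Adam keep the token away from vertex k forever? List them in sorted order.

j, l, m, n, o, q

A0 = {k}
A1: add {p} — p (Eve) has p→k.
A2 = A1; e.g. j (Adam) can still go to l. Fixed point.
Eve's attractor = {k, p}; Adam avoids the target exactly from the complement.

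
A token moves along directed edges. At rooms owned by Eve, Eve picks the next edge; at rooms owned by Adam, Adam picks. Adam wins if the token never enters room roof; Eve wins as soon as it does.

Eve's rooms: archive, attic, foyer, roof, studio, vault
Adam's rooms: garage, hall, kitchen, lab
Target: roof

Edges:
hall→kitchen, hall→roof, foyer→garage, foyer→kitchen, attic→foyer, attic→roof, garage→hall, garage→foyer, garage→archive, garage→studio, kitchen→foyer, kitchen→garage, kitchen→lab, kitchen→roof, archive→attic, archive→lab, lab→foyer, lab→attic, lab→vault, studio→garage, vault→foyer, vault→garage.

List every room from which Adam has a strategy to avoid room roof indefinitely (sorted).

foyer, garage, hall, kitchen, lab, studio, vault

A0 = {roof}
A1: add {attic} — attic (Eve) has attic→roof.
A2: add {archive} — archive (Eve) has archive→attic.
A3 = A2; e.g. hall (Adam) can still go to kitchen. Fixed point.
Eve's attractor = {archive, attic, roof}; Adam avoids the target exactly from the complement.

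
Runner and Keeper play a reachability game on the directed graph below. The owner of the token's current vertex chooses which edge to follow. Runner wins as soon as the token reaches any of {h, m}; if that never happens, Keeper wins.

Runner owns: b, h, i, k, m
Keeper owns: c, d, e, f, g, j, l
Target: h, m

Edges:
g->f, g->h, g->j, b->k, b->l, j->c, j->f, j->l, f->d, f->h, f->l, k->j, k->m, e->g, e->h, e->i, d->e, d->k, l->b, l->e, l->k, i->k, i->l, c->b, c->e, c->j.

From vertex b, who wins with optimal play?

Runner

A0 = {h, m}
A1: add {k} — k (Runner) has k→m.
A2: add {b, i} — b (Runner) has b→k; i (Runner) has i→k.
A3 = A2; e.g. c (Keeper) can still go to e. Fixed point.
b ∈ A2, so Runner can force the target.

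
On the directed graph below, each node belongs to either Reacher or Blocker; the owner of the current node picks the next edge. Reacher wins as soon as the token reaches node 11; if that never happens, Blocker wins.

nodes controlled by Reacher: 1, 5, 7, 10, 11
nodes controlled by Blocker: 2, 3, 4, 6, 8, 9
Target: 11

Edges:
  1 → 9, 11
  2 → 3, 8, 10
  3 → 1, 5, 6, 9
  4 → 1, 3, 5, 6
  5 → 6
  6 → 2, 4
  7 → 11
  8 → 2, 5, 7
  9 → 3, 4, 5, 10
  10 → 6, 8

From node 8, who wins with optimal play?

Blocker

A0 = {11}
A1: add {1, 7} — 1 (Reacher) has 1→11; 7 (Reacher) has 7→11.
A2 = A1; e.g. 2 (Blocker) can still go to 3. Fixed point.
8 never enters the attractor, so Blocker can avoid the target forever.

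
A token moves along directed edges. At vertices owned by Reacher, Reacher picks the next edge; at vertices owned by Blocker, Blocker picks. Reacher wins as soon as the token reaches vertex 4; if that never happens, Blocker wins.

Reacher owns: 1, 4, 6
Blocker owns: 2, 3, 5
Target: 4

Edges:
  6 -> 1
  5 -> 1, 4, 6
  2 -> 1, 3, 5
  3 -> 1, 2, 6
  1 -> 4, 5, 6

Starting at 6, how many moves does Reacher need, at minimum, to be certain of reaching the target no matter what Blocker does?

A0 = {4}
A1: add {1} — 1 (Reacher) has 1→4.
A2: add {6} — 6 (Reacher) has 6→1.
6 enters the attractor at level 2, so Reacher can force the target in 2 moves from there.

2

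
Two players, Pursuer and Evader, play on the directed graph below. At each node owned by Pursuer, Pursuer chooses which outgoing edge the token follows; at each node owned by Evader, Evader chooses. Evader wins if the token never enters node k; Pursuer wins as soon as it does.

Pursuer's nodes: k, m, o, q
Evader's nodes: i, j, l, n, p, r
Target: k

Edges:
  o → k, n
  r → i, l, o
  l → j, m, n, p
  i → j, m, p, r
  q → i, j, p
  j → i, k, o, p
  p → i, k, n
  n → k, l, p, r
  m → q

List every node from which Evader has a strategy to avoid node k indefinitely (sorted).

A0 = {k}
A1: add {o} — o (Pursuer) has o→k.
A2 = A1; e.g. i (Evader) can still go to j. Fixed point.
Pursuer's attractor = {k, o}; Evader avoids the target exactly from the complement.

i, j, l, m, n, p, q, r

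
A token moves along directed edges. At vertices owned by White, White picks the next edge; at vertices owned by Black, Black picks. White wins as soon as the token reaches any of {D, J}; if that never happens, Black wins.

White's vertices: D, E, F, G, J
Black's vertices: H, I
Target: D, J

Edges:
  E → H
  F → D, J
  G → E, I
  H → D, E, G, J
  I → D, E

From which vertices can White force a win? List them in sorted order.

A0 = {D, J}
A1: add {F} — F (White) has F→D.
A2 = A1; e.g. E (White) has no edge into A1. Fixed point.
White's winning region = {D, F, J}.

D, F, J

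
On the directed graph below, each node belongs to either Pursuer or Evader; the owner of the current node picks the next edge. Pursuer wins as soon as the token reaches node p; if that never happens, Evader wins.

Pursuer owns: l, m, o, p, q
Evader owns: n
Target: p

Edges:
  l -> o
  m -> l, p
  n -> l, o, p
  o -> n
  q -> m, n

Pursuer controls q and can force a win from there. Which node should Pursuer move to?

A0 = {p}
A1: add {m} — m (Pursuer) has m→p.
A2: add {q} — q (Pursuer) has q→m.
A3 = A2; e.g. l (Pursuer) has no edge into A2. Fixed point.
From q, successor m is in the attractor (rank 1); the other successor n is not.

m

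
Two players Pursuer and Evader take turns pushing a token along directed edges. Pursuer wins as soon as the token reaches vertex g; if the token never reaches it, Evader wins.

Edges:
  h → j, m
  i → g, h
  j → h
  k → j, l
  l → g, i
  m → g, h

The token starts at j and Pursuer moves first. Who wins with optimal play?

Evader

Track states (vertex, player-to-move).
A0 = {(g,Pursuer), (g,Evader)}
A1: add {(i,Pursuer), (l,Pursuer), (m,Pursuer)}.
A2: add {(l,Evader)}.
A3: add {(k,Pursuer)}.
A4 = A3; e.g. (h,Pursuer) stays out. (j,Pursuer) never enters ⇒ Evader avoids the target.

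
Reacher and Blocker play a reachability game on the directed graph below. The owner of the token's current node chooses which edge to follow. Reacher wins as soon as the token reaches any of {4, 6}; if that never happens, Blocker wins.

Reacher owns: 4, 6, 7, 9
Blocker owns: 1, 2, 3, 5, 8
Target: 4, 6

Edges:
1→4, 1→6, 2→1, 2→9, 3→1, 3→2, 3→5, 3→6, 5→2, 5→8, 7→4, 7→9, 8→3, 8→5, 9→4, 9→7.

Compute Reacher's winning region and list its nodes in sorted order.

1, 2, 4, 6, 7, 9

A0 = {4, 6}
A1: add {1, 7, 9} — 1 (Blocker): all of {4, 6} already in; 7 (Reacher) has 7→4; 9 (Reacher) has 9→4.
A2: add {2} — 2 (Blocker): all of {1, 9} already in.
A3 = A2; e.g. 3 (Blocker) can still go to 5. Fixed point.
Reacher's winning region = {1, 2, 4, 6, 7, 9}.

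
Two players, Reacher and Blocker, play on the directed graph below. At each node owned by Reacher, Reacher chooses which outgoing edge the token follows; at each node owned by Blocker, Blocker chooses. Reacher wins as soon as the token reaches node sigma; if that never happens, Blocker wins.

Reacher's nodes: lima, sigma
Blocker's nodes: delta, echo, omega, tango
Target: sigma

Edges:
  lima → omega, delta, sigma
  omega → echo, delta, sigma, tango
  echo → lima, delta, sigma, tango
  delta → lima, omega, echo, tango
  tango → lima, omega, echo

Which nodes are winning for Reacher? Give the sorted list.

A0 = {sigma}
A1: add {lima} — lima (Reacher) has lima→sigma.
A2 = A1; e.g. omega (Blocker) can still go to echo. Fixed point.
Reacher's winning region = {lima, sigma}.

lima, sigma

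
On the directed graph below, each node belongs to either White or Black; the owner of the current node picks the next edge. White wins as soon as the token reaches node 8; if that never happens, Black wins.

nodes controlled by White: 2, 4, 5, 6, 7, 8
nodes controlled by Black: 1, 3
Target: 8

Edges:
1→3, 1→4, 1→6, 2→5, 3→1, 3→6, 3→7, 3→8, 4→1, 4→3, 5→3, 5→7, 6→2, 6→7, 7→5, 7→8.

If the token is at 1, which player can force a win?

Black

A0 = {8}
A1: add {7} — 7 (White) has 7→8.
A2: add {5, 6} — 5 (White) has 5→7; 6 (White) has 6→7.
A3: add {2} — 2 (White) has 2→5.
A4 = A3; e.g. 1 (Black) can still go to 3. Fixed point.
1 never enters the attractor, so Black can avoid the target forever.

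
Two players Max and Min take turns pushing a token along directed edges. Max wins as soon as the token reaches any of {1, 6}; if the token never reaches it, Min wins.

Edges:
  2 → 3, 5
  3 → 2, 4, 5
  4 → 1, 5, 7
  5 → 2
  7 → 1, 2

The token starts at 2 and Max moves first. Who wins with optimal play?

Min

Track states (vertex, player-to-move).
A0 = {(1,Max), (1,Min), (6,Max), (6,Min)}
A1: add {(4,Max), (7,Max)}.
A2 = A1; e.g. (2,Max) stays out. (2,Max) never enters ⇒ Min avoids the target.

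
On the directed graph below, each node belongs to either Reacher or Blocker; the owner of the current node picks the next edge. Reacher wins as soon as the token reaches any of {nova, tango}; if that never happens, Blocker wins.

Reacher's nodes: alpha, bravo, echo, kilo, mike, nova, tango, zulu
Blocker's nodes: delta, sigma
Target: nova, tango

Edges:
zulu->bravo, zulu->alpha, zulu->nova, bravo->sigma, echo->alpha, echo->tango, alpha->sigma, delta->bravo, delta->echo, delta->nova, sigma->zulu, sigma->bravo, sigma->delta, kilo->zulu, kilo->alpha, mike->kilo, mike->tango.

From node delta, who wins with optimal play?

A0 = {nova, tango}
A1: add {echo, mike, zulu} — zulu (Reacher) has zulu→nova; echo (Reacher) has echo→tango; mike (Reacher) has mike→tango.
A2: add {kilo} — kilo (Reacher) has kilo→zulu.
A3 = A2; e.g. bravo (Reacher) has no edge into A2. Fixed point.
delta never enters the attractor, so Blocker can avoid the target forever.

Blocker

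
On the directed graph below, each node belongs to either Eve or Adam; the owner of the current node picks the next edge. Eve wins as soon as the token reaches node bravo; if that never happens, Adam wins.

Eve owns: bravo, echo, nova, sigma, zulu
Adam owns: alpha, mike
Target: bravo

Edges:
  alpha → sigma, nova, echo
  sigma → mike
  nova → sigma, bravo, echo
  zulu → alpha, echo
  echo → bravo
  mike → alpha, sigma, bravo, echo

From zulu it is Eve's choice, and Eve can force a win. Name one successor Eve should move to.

echo

A0 = {bravo}
A1: add {echo, nova} — nova (Eve) has nova→bravo; echo (Eve) has echo→bravo.
A2: add {zulu} — zulu (Eve) has zulu→echo.
A3 = A2; e.g. alpha (Adam) can still go to sigma. Fixed point.
From zulu, successor echo is in the attractor (rank 1); the other successor alpha is not.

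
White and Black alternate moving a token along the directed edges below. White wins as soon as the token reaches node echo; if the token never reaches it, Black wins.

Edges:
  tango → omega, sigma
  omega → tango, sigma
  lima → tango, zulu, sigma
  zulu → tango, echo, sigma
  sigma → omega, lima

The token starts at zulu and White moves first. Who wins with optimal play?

White

Track states (vertex, player-to-move).
A0 = {(echo,White), (echo,Black)}
A1: add {(zulu,White)}.
(zulu,White) ∈ A1 ⇒ White forces the target.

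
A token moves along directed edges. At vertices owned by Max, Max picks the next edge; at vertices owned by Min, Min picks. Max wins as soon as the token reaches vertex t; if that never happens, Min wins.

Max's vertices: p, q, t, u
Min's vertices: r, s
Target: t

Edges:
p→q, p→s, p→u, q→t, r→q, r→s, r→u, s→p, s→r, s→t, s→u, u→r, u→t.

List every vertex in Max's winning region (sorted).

p, q, t, u

A0 = {t}
A1: add {q, u} — q (Max) has q→t; u (Max) has u→t.
A2: add {p} — p (Max) has p→q.
A3 = A2; e.g. r (Min) can still go to s. Fixed point.
Max's winning region = {p, q, t, u}.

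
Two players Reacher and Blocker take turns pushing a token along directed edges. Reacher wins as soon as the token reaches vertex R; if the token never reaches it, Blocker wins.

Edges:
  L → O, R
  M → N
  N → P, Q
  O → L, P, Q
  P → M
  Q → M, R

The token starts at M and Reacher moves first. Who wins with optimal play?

Track states (vertex, player-to-move).
A0 = {(R,Reacher), (R,Blocker)}
A1: add {(L,Reacher), (Q,Reacher)}.
A2 = A1; e.g. (L,Blocker) stays out. (M,Reacher) never enters ⇒ Blocker avoids the target.

Blocker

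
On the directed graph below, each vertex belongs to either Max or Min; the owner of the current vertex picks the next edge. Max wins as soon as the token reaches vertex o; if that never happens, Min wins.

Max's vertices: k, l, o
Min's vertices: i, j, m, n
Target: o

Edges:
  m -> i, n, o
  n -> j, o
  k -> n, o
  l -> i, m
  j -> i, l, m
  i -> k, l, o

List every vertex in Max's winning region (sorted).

k, o

A0 = {o}
A1: add {k} — k (Max) has k→o.
A2 = A1; e.g. i (Min) can still go to l. Fixed point.
Max's winning region = {k, o}.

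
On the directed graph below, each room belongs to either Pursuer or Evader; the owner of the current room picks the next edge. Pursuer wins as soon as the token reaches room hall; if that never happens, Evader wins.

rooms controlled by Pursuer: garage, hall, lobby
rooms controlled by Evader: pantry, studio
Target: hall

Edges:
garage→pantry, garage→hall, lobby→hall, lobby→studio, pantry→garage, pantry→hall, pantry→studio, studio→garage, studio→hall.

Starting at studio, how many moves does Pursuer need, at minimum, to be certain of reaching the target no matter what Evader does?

A0 = {hall}
A1: add {garage, lobby} — garage (Pursuer) has garage→hall; lobby (Pursuer) has lobby→hall.
A2: add {studio} — studio (Evader): all of {garage, hall} already in.
studio enters the attractor at level 2, so Pursuer can force the target in 2 moves from there.

2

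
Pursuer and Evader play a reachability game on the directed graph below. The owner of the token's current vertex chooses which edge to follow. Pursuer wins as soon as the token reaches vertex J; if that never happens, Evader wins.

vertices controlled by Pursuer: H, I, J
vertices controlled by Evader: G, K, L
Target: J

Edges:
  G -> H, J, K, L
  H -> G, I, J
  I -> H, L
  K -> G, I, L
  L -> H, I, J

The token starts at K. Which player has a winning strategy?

Evader

A0 = {J}
A1: add {H} — H (Pursuer) has H→J.
A2: add {I} — I (Pursuer) has I→H.
A3: add {L} — L (Evader): all of {H, I, J} already in.
A4 = A3; e.g. G (Evader) can still go to K. Fixed point.
K never enters the attractor, so Evader can avoid the target forever.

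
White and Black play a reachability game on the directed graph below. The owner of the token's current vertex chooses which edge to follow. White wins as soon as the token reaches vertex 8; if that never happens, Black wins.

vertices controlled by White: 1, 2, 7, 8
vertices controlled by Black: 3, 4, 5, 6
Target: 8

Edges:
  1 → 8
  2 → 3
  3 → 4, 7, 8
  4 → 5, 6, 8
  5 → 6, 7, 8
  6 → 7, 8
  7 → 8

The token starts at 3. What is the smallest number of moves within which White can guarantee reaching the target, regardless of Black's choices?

5

A0 = {8}
A1: add {1, 7} — 1 (White) has 1→8; 7 (White) has 7→8.
A2: add {6} — 6 (Black): all of {7, 8} already in.
A3: add {5} — 5 (Black): all of {6, 7, 8} already in.
A4: add {4} — 4 (Black): all of {5, 6, 8} already in.
A5: add {3} — 3 (Black): all of {4, 7, 8} already in.
3 enters the attractor at level 5, so White can force the target in 5 moves from there.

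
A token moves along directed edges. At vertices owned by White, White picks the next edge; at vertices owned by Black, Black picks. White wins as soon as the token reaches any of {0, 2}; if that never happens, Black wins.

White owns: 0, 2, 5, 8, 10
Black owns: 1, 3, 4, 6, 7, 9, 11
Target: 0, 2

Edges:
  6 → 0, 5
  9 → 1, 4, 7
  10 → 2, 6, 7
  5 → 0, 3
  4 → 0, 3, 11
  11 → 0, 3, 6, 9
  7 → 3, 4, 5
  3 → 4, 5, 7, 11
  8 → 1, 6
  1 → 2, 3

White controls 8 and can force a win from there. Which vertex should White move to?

A0 = {0, 2}
A1: add {5, 10} — 5 (White) has 5→0; 10 (White) has 10→2.
A2: add {6} — 6 (Black): all of {0, 5} already in.
A3: add {8} — 8 (White) has 8→6.
A4 = A3; e.g. 1 (Black) can still go to 3. Fixed point.
From 8, successor 6 is in the attractor (rank 2); the other successor 1 is not.

6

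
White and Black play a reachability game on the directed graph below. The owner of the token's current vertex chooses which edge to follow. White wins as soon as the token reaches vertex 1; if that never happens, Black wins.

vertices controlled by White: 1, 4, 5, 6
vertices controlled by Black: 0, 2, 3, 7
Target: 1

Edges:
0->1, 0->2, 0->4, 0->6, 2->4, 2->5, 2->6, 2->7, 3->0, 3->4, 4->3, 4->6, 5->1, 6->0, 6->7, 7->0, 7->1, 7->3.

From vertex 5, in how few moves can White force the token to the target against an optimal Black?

A0 = {1}
A1: add {5} — 5 (White) has 5→1.
A2 = A1; e.g. 0 (Black) can still go to 2. Fixed point.
5 enters the attractor at level 1, so White can force the target in 1 move from there.

1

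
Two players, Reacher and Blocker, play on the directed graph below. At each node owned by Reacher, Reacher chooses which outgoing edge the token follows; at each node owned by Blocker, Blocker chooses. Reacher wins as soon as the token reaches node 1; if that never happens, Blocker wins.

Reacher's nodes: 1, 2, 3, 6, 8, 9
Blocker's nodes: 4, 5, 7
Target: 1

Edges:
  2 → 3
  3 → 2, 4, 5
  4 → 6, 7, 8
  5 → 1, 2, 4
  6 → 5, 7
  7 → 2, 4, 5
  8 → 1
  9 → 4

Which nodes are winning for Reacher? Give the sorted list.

1, 8

A0 = {1}
A1: add {8} — 8 (Reacher) has 8→1.
A2 = A1; e.g. 2 (Reacher) has no edge into A1. Fixed point.
Reacher's winning region = {1, 8}.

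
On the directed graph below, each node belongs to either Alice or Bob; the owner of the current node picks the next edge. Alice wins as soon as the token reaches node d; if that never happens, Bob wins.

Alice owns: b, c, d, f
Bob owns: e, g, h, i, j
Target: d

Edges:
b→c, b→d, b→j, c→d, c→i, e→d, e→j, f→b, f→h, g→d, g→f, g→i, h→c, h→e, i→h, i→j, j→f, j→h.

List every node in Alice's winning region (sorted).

b, c, d, f

A0 = {d}
A1: add {b, c} — b (Alice) has b→d; c (Alice) has c→d.
A2: add {f} — f (Alice) has f→b.
A3 = A2; e.g. e (Bob) can still go to j. Fixed point.
Alice's winning region = {b, c, d, f}.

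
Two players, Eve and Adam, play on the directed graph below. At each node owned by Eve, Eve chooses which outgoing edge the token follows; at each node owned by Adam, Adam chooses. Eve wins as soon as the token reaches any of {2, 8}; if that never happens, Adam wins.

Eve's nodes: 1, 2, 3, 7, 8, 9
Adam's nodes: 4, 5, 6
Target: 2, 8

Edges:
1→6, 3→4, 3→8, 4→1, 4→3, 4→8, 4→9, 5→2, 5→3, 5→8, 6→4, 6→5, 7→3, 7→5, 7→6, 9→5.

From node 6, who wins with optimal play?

Adam

A0 = {2, 8}
A1: add {3} — 3 (Eve) has 3→8.
A2: add {5, 7} — 5 (Adam): all of {2, 3, 8} already in; 7 (Eve) has 7→3.
A3: add {9} — 9 (Eve) has 9→5.
A4 = A3; e.g. 1 (Eve) has no edge into A3. Fixed point.
6 never enters the attractor, so Adam can avoid the target forever.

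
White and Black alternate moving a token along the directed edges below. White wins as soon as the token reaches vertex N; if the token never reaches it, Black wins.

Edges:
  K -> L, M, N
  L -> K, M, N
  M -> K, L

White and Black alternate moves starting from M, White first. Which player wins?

Track states (vertex, player-to-move).
A0 = {(N,White), (N,Black)}
A1: add {(K,White), (L,White)}.
A2: add {(M,Black)}.
A3 = A2; e.g. (K,Black) stays out. (M,White) never enters ⇒ Black avoids the target.

Black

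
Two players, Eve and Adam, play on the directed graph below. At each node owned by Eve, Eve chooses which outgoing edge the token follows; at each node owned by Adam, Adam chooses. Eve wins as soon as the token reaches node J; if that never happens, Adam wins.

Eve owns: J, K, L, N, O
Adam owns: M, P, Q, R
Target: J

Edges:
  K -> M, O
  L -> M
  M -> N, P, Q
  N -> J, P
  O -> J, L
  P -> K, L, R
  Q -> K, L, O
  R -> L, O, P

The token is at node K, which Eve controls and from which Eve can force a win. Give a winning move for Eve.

O

A0 = {J}
A1: add {N, O} — N (Eve) has N→J; O (Eve) has O→J.
A2: add {K} — K (Eve) has K→O.
A3 = A2; e.g. L (Eve) has no edge into A2. Fixed point.
From K, successor O is in the attractor (rank 1); the other successor M is not.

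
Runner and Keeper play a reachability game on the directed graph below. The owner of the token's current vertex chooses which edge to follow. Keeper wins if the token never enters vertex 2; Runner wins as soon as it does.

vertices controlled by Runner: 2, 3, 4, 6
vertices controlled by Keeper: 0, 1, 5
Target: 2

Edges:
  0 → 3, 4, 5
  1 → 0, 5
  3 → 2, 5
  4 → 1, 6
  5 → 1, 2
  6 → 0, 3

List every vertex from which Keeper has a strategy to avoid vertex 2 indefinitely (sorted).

A0 = {2}
A1: add {3} — 3 (Runner) has 3→2.
A2: add {6} — 6 (Runner) has 6→3.
A3: add {4} — 4 (Runner) has 4→6.
A4 = A3; e.g. 0 (Keeper) can still go to 5. Fixed point.
Runner's attractor = {2, 3, 4, 6}; Keeper avoids the target exactly from the complement.

0, 1, 5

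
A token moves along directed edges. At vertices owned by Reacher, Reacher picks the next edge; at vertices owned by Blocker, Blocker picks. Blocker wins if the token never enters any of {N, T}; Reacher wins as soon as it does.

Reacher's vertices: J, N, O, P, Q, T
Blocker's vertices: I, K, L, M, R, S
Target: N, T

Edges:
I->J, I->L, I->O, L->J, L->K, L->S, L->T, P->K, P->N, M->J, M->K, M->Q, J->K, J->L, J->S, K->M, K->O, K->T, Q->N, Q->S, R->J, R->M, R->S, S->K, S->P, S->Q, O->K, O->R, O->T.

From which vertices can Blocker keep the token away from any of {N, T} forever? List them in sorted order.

A0 = {N, T}
A1: add {O, P, Q} — O (Reacher) has O→T; P (Reacher) has P→N; Q (Reacher) has Q→N.
A2 = A1; e.g. I (Blocker) can still go to J. Fixed point.
Reacher's attractor = {N, O, P, Q, T}; Blocker avoids the target exactly from the complement.

I, J, K, L, M, R, S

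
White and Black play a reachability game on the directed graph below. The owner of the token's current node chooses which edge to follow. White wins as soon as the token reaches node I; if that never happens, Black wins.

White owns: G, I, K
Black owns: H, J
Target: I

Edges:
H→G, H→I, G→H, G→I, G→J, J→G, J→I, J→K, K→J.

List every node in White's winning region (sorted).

A0 = {I}
A1: add {G} — G (White) has G→I.
A2: add {H} — H (Black): all of {G, I} already in.
A3 = A2; e.g. J (Black) can still go to K. Fixed point.
White's winning region = {G, H, I}.

G, H, I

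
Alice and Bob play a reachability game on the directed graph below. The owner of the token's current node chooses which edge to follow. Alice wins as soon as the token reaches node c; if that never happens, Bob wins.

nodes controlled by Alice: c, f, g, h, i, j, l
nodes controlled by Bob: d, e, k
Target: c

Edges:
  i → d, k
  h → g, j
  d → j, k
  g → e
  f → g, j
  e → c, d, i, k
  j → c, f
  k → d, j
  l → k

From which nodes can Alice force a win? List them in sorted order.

c, f, h, j

A0 = {c}
A1: add {j} — j (Alice) has j→c.
A2: add {f, h} — f (Alice) has f→j; h (Alice) has h→j.
A3 = A2; e.g. d (Bob) can still go to k. Fixed point.
Alice's winning region = {c, f, h, j}.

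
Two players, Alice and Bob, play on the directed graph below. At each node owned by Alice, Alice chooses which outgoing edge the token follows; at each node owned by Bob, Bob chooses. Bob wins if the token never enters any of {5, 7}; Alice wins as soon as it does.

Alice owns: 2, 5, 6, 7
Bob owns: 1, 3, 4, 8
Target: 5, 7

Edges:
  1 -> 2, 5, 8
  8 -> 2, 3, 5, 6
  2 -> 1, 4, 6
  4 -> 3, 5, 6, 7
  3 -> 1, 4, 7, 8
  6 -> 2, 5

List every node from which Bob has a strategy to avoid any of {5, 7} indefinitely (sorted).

A0 = {5, 7}
A1: add {6} — 6 (Alice) has 6→5.
A2: add {2} — 2 (Alice) has 2→6.
A3 = A2; e.g. 1 (Bob) can still go to 8. Fixed point.
Alice's attractor = {2, 5, 6, 7}; Bob avoids the target exactly from the complement.

1, 3, 4, 8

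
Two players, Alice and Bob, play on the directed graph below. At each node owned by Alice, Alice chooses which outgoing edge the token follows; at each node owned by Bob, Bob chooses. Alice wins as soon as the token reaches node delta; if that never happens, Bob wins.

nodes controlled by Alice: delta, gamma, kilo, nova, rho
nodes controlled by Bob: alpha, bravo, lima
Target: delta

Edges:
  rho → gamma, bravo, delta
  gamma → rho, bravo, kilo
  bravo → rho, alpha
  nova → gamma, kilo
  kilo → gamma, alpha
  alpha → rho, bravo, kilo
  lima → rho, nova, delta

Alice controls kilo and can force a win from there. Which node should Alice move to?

A0 = {delta}
A1: add {rho} — rho (Alice) has rho→delta.
A2: add {gamma} — gamma (Alice) has gamma→rho.
A3: add {kilo, nova} — nova (Alice) has nova→gamma; kilo (Alice) has kilo→gamma.
A4: add {lima} — lima (Bob): all of {rho, nova, delta} already in.
A5 = A4; e.g. bravo (Bob) can still go to alpha. Fixed point.
From kilo, successor gamma is in the attractor (rank 2); the other successor alpha is not.

gamma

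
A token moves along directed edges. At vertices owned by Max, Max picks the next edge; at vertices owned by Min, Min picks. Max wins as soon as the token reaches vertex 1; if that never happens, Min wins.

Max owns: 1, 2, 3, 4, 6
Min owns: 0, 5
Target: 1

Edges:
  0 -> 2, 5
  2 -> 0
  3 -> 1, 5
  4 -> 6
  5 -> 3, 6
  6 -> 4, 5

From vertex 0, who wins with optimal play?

Min

A0 = {1}
A1: add {3} — 3 (Max) has 3→1.
A2 = A1; e.g. 0 (Min) can still go to 2. Fixed point.
0 never enters the attractor, so Min can avoid the target forever.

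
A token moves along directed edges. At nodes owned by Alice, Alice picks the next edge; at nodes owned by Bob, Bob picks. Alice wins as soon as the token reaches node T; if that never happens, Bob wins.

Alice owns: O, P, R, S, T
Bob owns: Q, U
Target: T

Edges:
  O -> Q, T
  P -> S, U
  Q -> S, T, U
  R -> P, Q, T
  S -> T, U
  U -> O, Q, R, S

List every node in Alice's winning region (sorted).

A0 = {T}
A1: add {O, R, S} — O (Alice) has O→T; R (Alice) has R→T; S (Alice) has S→T.
A2: add {P} — P (Alice) has P→S.
A3 = A2; e.g. Q (Bob) can still go to U. Fixed point.
Alice's winning region = {O, P, R, S, T}.

O, P, R, S, T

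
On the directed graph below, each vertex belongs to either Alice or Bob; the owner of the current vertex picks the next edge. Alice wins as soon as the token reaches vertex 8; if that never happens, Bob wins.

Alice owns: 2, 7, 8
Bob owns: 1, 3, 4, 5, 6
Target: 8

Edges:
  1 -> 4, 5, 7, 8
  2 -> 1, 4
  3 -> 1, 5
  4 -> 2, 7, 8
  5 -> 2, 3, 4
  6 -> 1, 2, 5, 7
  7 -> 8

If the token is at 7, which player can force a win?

A0 = {8}
A1: add {7} — 7 (Alice) has 7→8.
A2 = A1; e.g. 1 (Bob) can still go to 4. Fixed point.
7 ∈ A1, so Alice can force the target.

Alice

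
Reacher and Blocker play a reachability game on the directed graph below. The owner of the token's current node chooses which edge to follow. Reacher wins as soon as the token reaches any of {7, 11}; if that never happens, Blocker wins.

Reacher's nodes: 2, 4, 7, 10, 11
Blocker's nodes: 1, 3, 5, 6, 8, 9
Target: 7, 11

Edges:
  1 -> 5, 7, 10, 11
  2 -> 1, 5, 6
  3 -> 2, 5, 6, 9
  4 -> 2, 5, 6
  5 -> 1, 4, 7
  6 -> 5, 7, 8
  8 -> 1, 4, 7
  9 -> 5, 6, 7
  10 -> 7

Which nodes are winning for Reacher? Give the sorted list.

A0 = {7, 11}
A1: add {10} — 10 (Reacher) has 10→7.
A2 = A1; e.g. 1 (Blocker) can still go to 5. Fixed point.
Reacher's winning region = {7, 10, 11}.

7, 10, 11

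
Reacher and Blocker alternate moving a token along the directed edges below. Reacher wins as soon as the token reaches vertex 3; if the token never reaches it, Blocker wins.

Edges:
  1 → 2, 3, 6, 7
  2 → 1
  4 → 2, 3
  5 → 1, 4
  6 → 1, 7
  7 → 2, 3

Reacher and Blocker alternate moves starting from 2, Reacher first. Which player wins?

Track states (vertex, player-to-move).
A0 = {(3,Reacher), (3,Blocker)}
A1: add {(1,Reacher), (4,Reacher), (7,Reacher)}.
A2: add {(2,Blocker), (5,Blocker), (6,Blocker)}.
A3 = A2; e.g. (1,Blocker) stays out. (2,Reacher) never enters ⇒ Blocker avoids the target.

Blocker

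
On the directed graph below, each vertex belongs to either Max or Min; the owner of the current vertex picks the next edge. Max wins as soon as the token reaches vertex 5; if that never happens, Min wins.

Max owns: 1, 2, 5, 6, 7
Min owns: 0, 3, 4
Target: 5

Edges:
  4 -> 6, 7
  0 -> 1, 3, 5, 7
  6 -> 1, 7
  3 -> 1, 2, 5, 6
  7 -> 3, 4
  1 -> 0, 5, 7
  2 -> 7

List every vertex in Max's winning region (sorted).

1, 5, 6

A0 = {5}
A1: add {1} — 1 (Max) has 1→5.
A2: add {6} — 6 (Max) has 6→1.
A3 = A2; e.g. 0 (Min) can still go to 3. Fixed point.
Max's winning region = {1, 5, 6}.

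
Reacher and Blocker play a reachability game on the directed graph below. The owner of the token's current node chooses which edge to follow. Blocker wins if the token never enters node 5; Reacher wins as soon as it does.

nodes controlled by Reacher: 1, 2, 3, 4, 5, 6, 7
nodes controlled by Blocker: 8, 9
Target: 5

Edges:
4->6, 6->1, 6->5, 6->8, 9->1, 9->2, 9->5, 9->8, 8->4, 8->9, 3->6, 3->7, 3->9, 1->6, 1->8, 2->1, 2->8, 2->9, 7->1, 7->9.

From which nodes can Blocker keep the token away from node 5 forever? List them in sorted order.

A0 = {5}
A1: add {6} — 6 (Reacher) has 6→5.
A2: add {1, 3, 4} — 1 (Reacher) has 1→6; 3 (Reacher) has 3→6; 4 (Reacher) has 4→6.
A3: add {2, 7} — 2 (Reacher) has 2→1; 7 (Reacher) has 7→1.
A4 = A3; e.g. 8 (Blocker) can still go to 9. Fixed point.
Reacher's attractor = {1, 2, 3, 4, 5, 6, 7}; Blocker avoids the target exactly from the complement.

8, 9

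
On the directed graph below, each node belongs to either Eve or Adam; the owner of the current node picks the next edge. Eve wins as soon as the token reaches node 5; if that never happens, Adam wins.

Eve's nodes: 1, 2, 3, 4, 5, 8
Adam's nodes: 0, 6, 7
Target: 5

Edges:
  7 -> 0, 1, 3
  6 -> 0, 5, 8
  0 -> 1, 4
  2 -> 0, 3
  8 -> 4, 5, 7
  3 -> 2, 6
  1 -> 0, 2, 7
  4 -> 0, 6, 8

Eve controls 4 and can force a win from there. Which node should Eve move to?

8

A0 = {5}
A1: add {8} — 8 (Eve) has 8→5.
A2: add {4} — 4 (Eve) has 4→8.
A3 = A2; e.g. 0 (Adam) can still go to 1. Fixed point.
From 4, successor 8 is in the attractor (rank 1); the other successors 0, 6 are not.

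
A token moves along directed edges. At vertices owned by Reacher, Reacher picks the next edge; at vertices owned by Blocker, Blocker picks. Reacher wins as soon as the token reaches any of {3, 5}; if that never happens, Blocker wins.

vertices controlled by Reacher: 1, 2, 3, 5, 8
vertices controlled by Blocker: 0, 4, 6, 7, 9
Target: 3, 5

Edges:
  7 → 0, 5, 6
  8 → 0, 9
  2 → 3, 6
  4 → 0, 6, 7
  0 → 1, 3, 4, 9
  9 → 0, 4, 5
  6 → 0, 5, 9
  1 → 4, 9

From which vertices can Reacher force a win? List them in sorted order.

A0 = {3, 5}
A1: add {2} — 2 (Reacher) has 2→3.
A2 = A1; e.g. 0 (Blocker) can still go to 1. Fixed point.
Reacher's winning region = {2, 3, 5}.

2, 3, 5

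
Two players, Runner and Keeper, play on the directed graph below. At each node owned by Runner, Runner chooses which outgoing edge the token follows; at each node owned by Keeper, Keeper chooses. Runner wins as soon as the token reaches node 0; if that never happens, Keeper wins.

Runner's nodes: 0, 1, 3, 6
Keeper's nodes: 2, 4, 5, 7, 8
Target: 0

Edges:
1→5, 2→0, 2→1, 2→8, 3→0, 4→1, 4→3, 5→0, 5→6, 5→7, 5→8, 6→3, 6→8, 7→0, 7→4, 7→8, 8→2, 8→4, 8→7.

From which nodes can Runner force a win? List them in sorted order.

A0 = {0}
A1: add {3} — 3 (Runner) has 3→0.
A2: add {6} — 6 (Runner) has 6→3.
A3 = A2; e.g. 1 (Runner) has no edge into A2. Fixed point.
Runner's winning region = {0, 3, 6}.

0, 3, 6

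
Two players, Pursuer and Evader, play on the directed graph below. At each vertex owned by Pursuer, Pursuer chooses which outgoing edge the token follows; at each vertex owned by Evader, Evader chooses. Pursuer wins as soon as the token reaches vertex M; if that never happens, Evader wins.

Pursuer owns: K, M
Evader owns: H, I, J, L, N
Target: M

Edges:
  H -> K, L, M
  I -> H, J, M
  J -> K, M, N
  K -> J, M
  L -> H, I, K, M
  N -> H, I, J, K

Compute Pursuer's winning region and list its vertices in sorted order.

K, M

A0 = {M}
A1: add {K} — K (Pursuer) has K→M.
A2 = A1; e.g. H (Evader) can still go to L. Fixed point.
Pursuer's winning region = {K, M}.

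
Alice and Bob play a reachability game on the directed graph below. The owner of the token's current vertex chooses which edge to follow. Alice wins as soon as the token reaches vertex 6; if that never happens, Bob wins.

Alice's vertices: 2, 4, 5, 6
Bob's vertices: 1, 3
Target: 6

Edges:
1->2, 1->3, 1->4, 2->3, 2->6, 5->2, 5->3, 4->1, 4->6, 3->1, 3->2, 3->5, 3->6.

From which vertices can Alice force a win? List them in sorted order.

2, 4, 5, 6

A0 = {6}
A1: add {2, 4} — 2 (Alice) has 2→6; 4 (Alice) has 4→6.
A2: add {5} — 5 (Alice) has 5→2.
A3 = A2; e.g. 1 (Bob) can still go to 3. Fixed point.
Alice's winning region = {2, 4, 5, 6}.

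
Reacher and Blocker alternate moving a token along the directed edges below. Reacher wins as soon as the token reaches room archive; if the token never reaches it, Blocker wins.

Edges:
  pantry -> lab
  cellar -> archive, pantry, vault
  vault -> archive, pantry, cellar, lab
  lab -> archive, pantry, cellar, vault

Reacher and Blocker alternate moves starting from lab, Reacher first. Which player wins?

Reacher

Track states (vertex, player-to-move).
A0 = {(archive,Reacher), (archive,Blocker)}
A1: add {(cellar,Reacher), (vault,Reacher), (lab,Reacher)}.
(lab,Reacher) ∈ A1 ⇒ Reacher forces the target.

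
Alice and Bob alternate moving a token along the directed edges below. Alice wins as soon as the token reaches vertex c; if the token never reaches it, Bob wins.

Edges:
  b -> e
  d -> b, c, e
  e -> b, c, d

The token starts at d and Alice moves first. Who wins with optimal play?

Track states (vertex, player-to-move).
A0 = {(c,Alice), (c,Bob)}
A1: add {(d,Alice), (e,Alice)}.
(d,Alice) ∈ A1 ⇒ Alice forces the target.

Alice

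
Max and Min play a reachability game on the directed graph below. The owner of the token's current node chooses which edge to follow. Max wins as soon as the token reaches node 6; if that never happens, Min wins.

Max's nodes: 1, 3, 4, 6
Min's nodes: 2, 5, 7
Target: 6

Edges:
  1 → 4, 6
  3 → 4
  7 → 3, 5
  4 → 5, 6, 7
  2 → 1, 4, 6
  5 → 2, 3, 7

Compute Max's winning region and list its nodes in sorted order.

1, 2, 3, 4, 6

A0 = {6}
A1: add {1, 4} — 1 (Max) has 1→6; 4 (Max) has 4→6.
A2: add {2, 3} — 2 (Min): all of {1, 4, 6} already in; 3 (Max) has 3→4.
A3 = A2; e.g. 5 (Min) can still go to 7. Fixed point.
Max's winning region = {1, 2, 3, 4, 6}.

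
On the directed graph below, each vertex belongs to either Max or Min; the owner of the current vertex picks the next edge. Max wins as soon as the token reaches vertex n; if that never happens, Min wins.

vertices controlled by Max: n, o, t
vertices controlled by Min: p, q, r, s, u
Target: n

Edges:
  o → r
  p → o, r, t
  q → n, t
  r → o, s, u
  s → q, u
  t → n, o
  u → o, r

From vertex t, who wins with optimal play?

A0 = {n}
A1: add {t} — t (Max) has t→n.
t ∈ A1, so Max can force the target.

Max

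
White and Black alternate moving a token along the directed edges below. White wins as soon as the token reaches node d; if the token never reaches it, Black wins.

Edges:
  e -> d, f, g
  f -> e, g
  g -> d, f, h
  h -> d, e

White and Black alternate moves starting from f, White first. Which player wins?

Track states (vertex, player-to-move).
A0 = {(d,White), (d,Black)}
A1: add {(e,White), (g,White), (h,White)}.
A2: add {(f,Black), (h,Black)}.
A3 = A2; e.g. (e,Black) stays out. (f,White) never enters ⇒ Black avoids the target.

Black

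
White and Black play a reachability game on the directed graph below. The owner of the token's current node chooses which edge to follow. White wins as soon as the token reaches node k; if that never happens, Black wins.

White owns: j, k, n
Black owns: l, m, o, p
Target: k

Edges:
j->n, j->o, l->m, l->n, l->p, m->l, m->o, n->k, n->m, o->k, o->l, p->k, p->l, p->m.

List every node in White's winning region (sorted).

A0 = {k}
A1: add {n} — n (White) has n→k.
A2: add {j} — j (White) has j→n.
A3 = A2; e.g. l (Black) can still go to m. Fixed point.
White's winning region = {j, k, n}.

j, k, n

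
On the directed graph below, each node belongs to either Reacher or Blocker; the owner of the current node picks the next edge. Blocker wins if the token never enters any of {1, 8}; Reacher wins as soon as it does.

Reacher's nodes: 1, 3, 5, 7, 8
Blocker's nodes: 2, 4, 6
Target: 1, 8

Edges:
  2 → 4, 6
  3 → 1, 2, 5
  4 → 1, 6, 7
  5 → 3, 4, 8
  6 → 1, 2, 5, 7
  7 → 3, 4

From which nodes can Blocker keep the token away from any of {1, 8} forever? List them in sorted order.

2, 4, 6

A0 = {1, 8}
A1: add {3, 5} — 3 (Reacher) has 3→1; 5 (Reacher) has 5→8.
A2: add {7} — 7 (Reacher) has 7→3.
A3 = A2; e.g. 2 (Blocker) can still go to 4. Fixed point.
Reacher's attractor = {1, 3, 5, 7, 8}; Blocker avoids the target exactly from the complement.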